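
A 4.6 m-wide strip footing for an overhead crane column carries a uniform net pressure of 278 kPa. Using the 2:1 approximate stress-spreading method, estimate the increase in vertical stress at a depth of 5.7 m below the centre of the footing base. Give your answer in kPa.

By the 2:1 method the load spreads at 1 horizontal : 2 vertical, so at depth z the loaded area has grown by z in each plan dimension:
Δσ = qB/(B+z) = 278×4.6/(4.6+5.7) = 124.16 kPa

Δσ_z ≈ 124 kPa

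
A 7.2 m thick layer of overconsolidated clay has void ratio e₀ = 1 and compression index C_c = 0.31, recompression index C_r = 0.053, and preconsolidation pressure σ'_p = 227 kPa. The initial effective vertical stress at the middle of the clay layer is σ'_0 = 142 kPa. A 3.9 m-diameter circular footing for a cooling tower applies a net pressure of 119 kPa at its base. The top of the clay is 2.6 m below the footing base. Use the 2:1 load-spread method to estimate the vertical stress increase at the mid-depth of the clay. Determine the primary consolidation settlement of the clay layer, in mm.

Mid-depth of clay below the footing base: z = 2.6 + 7.2/2 = 6.2 m.
Stress increase at mid-clay by the 2:1 spreading method:
Δσ ≈ qD²/(D+z)² = 119×3.9²/(3.9+6.2)² = 17.743 kPa
Final effective stress: σ'_f = 142 + 17.743 = 159.74 kPa.
σ'_f = 159.74 ≤ σ'_p = 227 kPa, so the clay remains overconsolidated and only the recompression index applies:
S_c = C_r·H/(1+e₀)·log₁₀(σ'_f/σ'_0) = 0.053×7.2/2×log₁₀(159.74/142)
    = 0.1908 × 0.051125 = 0.009755 m

S_c ≈ 9.75 mm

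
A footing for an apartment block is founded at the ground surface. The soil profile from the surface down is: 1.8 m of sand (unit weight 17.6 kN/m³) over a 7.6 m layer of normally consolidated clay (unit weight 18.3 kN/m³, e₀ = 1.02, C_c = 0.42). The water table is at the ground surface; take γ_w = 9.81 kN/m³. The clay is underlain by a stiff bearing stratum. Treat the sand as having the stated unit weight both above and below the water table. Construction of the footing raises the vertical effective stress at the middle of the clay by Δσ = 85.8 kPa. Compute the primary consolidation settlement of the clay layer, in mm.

S_c ≈ 720 mm

Mid-depth of clay below the ground surface: z = 1.8 + 7.6/2 = 5.6 m.
Total vertical stress at mid-clay: σ_v = 17.6×1.8 + 18.3×3.8 = 101.22 kPa.
Pore pressure: u = 9.81×(5.6 − 0) = 54.936 kPa.
Initial effective stress: σ'_0 = σ_v − u = 101.22 − 54.936 = 46.284 kPa.
Final effective stress: σ'_f = σ'_0 + Δσ = 46.284 + 85.8 = 132.08 kPa.
Normally consolidated clay, so the full stress increment lies on the virgin compression line:
S_c = C_c·H/(1+e₀)·log₁₀(σ'_f/σ'_0) = 0.42×7.6/(1+1.02)×log₁₀(132.08/46.284)
    = 1.5802 × 0.45541 = 0.7196 m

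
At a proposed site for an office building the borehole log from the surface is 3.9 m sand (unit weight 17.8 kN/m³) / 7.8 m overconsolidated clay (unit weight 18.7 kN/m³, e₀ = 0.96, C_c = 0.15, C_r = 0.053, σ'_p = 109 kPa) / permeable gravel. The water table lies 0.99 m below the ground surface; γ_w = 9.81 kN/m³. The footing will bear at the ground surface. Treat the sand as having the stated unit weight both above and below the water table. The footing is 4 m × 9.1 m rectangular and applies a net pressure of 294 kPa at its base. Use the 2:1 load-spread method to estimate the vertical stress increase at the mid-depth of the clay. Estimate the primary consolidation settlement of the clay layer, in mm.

Mid-depth of clay below the ground surface: z = 3.9 + 7.8/2 = 7.8 m.
Total vertical stress at mid-clay: σ_v = 17.8×3.9 + 18.7×3.9 = 142.35 kPa.
Pore pressure: u = 9.81×(7.8 − 0.99) = 66.806 kPa.
Initial effective stress: σ'_0 = σ_v − u = 142.35 − 66.806 = 75.544 kPa.
Stress increase at mid-clay by the 2:1 spreading method:
Δσ = qBL/((B+z)(L+z)) = 294×4×9.1/((4+7.8)(9.1+7.8)) = 53.664 kPa
Final effective stress: σ'_f = 75.544 + 53.664 = 129.21 kPa.
σ'_f = 129.21 > σ'_p = 109 kPa, so the stress path crosses the preconsolidation pressure — recompression up to σ'_p, then virgin compression beyond:
S_c = H/(1+e₀)·[C_r·log₁₀(σ'_p/σ'_0) + C_c·log₁₀(σ'_f/σ'_p)]
    = 7.8/1.96 × [0.053×log₁₀(109/75.544) + 0.15×log₁₀(129.21/109)]
    = 3.9796 × [0.008439 + 0.01108] = 0.07768 m

S_c ≈ 77.7 mm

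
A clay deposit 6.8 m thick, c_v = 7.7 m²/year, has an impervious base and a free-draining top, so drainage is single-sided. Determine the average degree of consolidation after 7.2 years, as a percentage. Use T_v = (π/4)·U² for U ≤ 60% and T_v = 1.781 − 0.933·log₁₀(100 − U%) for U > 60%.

Drainage path length: H_d = H = 6.8 m (single drainage).
T_v = c_v·t/H_d² = 7.7×7.2/6.8² = 1.199.
T_v = 1.199 corresponds to the U > 60% branch:
U = 1 − 10^((1.781 − T_v)/0.933)/100 = 0.9579

U ≈ 95.8 %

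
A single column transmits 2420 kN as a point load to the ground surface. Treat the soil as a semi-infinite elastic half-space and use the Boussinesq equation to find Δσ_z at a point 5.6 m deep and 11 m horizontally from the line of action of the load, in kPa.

Δσ_z ≈ 0.708 kPa

Boussinesq vertical stress below a point load on an elastic half-space:
Δσ_z = 3P/(2πz²) · [1 + (r/z)²]^(−5/2)
r/z = 11/5.6 = 1.9643; [1+(r/z)²]^(−5/2) = 0.01922.
Δσ_z = 3×2420/(2π×5.6²) × 0.01922 = 36.845 × 0.01922 = 0.7082 kPa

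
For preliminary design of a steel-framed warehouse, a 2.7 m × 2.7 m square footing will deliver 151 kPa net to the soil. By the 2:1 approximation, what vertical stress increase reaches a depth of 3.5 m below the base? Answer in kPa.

By the 2:1 method the load spreads at 1 horizontal : 2 vertical, so at depth z the loaded area has grown by z in each plan dimension:
Δσ = qBL/((B+z)(L+z)) = 151×2.7×2.7/((2.7+3.5)(2.7+3.5)) = 28.637 kPa

Δσ_z ≈ 28.6 kPa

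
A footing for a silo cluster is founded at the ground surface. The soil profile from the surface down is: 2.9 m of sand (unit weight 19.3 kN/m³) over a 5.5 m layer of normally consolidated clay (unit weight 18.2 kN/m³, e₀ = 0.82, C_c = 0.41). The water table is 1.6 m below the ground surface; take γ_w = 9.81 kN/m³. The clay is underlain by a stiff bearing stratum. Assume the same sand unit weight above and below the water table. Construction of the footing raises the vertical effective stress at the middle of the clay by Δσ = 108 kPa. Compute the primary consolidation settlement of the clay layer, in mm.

S_c ≈ 520 mm

Mid-depth of clay below the ground surface: z = 2.9 + 5.5/2 = 5.65 m.
Total vertical stress at mid-clay: σ_v = 19.3×2.9 + 18.2×2.75 = 106.02 kPa.
Pore pressure: u = 9.81×(5.65 − 1.6) = 39.73 kPa.
Initial effective stress: σ'_0 = σ_v − u = 106.02 − 39.73 = 66.29 kPa.
Final effective stress: σ'_f = σ'_0 + Δσ = 66.29 + 108 = 174.29 kPa.
Normally consolidated clay, so the full stress increment lies on the virgin compression line:
S_c = C_c·H/(1+e₀)·log₁₀(σ'_f/σ'_0) = 0.41×5.5/(1+0.82)×log₁₀(174.29/66.29)
    = 1.239 × 0.41982 = 0.5202 m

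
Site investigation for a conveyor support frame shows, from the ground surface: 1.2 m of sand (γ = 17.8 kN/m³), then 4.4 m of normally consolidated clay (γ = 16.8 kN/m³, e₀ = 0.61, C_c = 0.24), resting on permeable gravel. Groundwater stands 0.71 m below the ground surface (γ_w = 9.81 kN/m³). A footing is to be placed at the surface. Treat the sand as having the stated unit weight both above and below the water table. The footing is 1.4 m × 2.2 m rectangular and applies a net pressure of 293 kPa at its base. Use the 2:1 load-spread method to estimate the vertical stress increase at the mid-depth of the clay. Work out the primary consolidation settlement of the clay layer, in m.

S_c ≈ 0.205 m

Mid-depth of clay below the ground surface: z = 1.2 + 4.4/2 = 3.4 m.
Total vertical stress at mid-clay: σ_v = 17.8×1.2 + 16.8×2.2 = 58.32 kPa.
Pore pressure: u = 9.81×(3.4 − 0.71) = 26.389 kPa.
Initial effective stress: σ'_0 = σ_v − u = 58.32 − 26.389 = 31.931 kPa.
Stress increase at mid-clay by the 2:1 spreading method:
Δσ = qBL/((B+z)(L+z)) = 293×1.4×2.2/((1.4+3.4)(2.2+3.4)) = 33.573 kPa
Final effective stress: σ'_f = σ'_0 + Δσ = 31.931 + 33.573 = 65.504 kPa.
Normally consolidated clay, so the full stress increment lies on the virgin compression line:
S_c = C_c·H/(1+e₀)·log₁₀(σ'_f/σ'_0) = 0.24×4.4/(1+0.61)×log₁₀(65.504/31.931)
    = 0.6559 × 0.31206 = 0.2047 m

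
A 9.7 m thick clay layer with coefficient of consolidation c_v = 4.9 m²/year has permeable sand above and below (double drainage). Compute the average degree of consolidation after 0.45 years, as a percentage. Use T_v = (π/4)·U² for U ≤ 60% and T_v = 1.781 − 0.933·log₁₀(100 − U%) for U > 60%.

Drainage path length: H_d = H/2 = 4.85 m (double drainage).
T_v = c_v·t/H_d² = 4.9×0.45/4.85² = 0.09374.
T_v = 0.09374 corresponds to the U ≤ 60% branch:
U = √(4T_v/π) = 0.3455

U ≈ 34.5 %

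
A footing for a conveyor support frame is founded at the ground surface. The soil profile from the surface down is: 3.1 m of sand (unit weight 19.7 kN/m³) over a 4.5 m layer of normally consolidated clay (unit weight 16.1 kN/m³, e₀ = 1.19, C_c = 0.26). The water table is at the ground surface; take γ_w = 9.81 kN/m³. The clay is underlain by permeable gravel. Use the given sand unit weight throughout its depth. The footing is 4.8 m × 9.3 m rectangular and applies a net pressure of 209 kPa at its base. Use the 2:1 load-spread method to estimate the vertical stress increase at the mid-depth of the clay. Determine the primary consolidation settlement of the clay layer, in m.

Mid-depth of clay below the ground surface: z = 3.1 + 4.5/2 = 5.35 m.
Total vertical stress at mid-clay: σ_v = 19.7×3.1 + 16.1×2.25 = 97.295 kPa.
Pore pressure: u = 9.81×(5.35 − 0) = 52.483 kPa.
Initial effective stress: σ'_0 = σ_v − u = 97.295 − 52.483 = 44.812 kPa.
Stress increase at mid-clay by the 2:1 spreading method:
Δσ = qBL/((B+z)(L+z)) = 209×4.8×9.3/((4.8+5.35)(9.3+5.35)) = 62.743 kPa
Final effective stress: σ'_f = σ'_0 + Δσ = 44.812 + 62.743 = 107.56 kPa.
Normally consolidated clay, so the full stress increment lies on the virgin compression line:
S_c = C_c·H/(1+e₀)·log₁₀(σ'_f/σ'_0) = 0.26×4.5/(1+1.19)×log₁₀(107.56/44.812)
    = 0.53425 × 0.38026 = 0.2032 m

S_c ≈ 0.203 m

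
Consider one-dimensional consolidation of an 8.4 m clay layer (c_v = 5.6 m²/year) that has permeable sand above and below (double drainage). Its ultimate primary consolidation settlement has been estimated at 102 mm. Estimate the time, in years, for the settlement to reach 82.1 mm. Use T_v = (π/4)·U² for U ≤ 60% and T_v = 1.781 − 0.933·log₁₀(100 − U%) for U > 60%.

t ≈ 1.82 years

Drainage path length: H_d = H/2 = 4.2 m (double drainage).
U = S(t)/S_ult = 82.1/102 = 0.8049.
U > 60%: T_v = 1.781 − 0.933·log₁₀(100 − 80.49) = 0.57719.
t = T_v·H_d²/c_v = 0.57719×4.2²/5.6 = 1.818 years.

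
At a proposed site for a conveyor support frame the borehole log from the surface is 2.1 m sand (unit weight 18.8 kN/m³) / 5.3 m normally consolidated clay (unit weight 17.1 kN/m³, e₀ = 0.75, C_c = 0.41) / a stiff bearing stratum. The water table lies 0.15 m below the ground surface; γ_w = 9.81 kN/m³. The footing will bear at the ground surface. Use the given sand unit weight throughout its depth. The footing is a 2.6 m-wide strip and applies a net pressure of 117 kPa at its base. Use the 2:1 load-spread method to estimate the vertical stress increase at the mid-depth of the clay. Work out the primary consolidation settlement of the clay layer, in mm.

S_c ≈ 385 mm

Mid-depth of clay below the ground surface: z = 2.1 + 5.3/2 = 4.75 m.
Total vertical stress at mid-clay: σ_v = 18.8×2.1 + 17.1×2.65 = 84.795 kPa.
Pore pressure: u = 9.81×(4.75 − 0.15) = 45.126 kPa.
Initial effective stress: σ'_0 = σ_v − u = 84.795 − 45.126 = 39.669 kPa.
Stress increase at mid-clay by the 2:1 spreading method:
Δσ = qB/(B+z) = 117×2.6/(2.6+4.75) = 41.388 kPa
Final effective stress: σ'_f = σ'_0 + Δσ = 39.669 + 41.388 = 81.057 kPa.
Normally consolidated clay, so the full stress increment lies on the virgin compression line:
S_c = C_c·H/(1+e₀)·log₁₀(σ'_f/σ'_0) = 0.41×5.3/(1+0.75)×log₁₀(81.057/39.669)
    = 1.2417 × 0.31034 = 0.3853 m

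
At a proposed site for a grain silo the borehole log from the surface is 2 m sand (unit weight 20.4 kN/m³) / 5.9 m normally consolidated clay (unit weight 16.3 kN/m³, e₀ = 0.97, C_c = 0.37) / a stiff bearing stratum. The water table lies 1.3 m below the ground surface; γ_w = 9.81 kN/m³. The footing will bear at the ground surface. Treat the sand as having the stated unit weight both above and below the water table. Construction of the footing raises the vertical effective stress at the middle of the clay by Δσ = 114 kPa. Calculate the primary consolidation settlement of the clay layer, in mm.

S_c ≈ 552 mm

Mid-depth of clay below the ground surface: z = 2 + 5.9/2 = 4.95 m.
Total vertical stress at mid-clay: σ_v = 20.4×2 + 16.3×2.95 = 88.885 kPa.
Pore pressure: u = 9.81×(4.95 − 1.3) = 35.806 kPa.
Initial effective stress: σ'_0 = σ_v − u = 88.885 − 35.806 = 53.079 kPa.
Final effective stress: σ'_f = σ'_0 + Δσ = 53.079 + 114 = 167.08 kPa.
Normally consolidated clay, so the full stress increment lies on the virgin compression line:
S_c = C_c·H/(1+e₀)·log₁₀(σ'_f/σ'_0) = 0.37×5.9/(1+0.97)×log₁₀(167.08/53.079)
    = 1.1081 × 0.498 = 0.5518 m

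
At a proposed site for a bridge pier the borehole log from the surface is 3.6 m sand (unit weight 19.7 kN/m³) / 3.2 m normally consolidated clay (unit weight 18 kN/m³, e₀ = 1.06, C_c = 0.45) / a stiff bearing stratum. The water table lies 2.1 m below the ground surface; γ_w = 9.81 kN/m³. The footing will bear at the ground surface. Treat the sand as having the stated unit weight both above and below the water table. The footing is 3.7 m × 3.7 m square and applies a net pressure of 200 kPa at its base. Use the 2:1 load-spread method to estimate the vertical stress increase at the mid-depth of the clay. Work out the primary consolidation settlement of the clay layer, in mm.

Mid-depth of clay below the ground surface: z = 3.6 + 3.2/2 = 5.2 m.
Total vertical stress at mid-clay: σ_v = 19.7×3.6 + 18×1.6 = 99.72 kPa.
Pore pressure: u = 9.81×(5.2 − 2.1) = 30.411 kPa.
Initial effective stress: σ'_0 = σ_v − u = 99.72 − 30.411 = 69.309 kPa.
Stress increase at mid-clay by the 2:1 spreading method:
Δσ = qBL/((B+z)(L+z)) = 200×3.7×3.7/((3.7+5.2)(3.7+5.2)) = 34.566 kPa
Final effective stress: σ'_f = σ'_0 + Δσ = 69.309 + 34.566 = 103.88 kPa.
Normally consolidated clay, so the full stress increment lies on the virgin compression line:
S_c = C_c·H/(1+e₀)·log₁₀(σ'_f/σ'_0) = 0.45×3.2/(1+1.06)×log₁₀(103.88/69.309)
    = 0.69903 × 0.17574 = 0.1228 m

S_c ≈ 123 mm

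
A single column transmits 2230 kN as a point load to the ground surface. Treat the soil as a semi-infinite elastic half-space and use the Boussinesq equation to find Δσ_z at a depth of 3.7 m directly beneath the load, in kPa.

Δσ_z ≈ 77.8 kPa

Boussinesq vertical stress below a point load on an elastic half-space:
Δσ_z = 3P/(2πz²) · [1 + (r/z)²]^(−5/2)
r/z = 0/3.7 = 0; [1+(r/z)²]^(−5/2) = 1.
Δσ_z = 3×2230/(2π×3.7²) × 1 = 77.775 × 1 = 77.78 kPa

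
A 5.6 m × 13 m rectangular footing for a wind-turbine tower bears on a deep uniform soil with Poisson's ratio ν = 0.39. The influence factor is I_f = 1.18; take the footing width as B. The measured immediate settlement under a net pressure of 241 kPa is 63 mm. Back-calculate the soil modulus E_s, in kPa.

S_e = q·B·(1−ν²)/E_s · I_f  ⇒  E_s = q·B·(1−ν²)·I_f / S_e.
E_s = 241 × 5.6 × 0.8479 × 1.18 / 0.063 = 21430 kPa

E_s ≈ 21400 kPa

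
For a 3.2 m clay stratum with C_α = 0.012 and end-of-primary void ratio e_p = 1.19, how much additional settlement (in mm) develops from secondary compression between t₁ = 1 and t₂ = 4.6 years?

Secondary compression: S_s = C_α·H/(1+e_p)·log₁₀(t₂/t₁)
S_s = 0.012×3.2/(1+1.19)×log₁₀(4.6/1)
    = 0.01753 × 0.6628 = 0.01162 m

S_s ≈ 11.6 mm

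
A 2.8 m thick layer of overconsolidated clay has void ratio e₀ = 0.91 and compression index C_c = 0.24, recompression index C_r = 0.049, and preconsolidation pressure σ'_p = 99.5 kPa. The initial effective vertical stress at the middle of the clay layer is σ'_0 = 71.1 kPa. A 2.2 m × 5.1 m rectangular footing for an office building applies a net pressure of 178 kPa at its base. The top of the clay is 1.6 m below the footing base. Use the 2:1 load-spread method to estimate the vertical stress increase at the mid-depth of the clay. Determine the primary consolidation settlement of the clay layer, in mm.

Mid-depth of clay below the footing base: z = 1.6 + 2.8/2 = 3 m.
Stress increase at mid-clay by the 2:1 spreading method:
Δσ = qBL/((B+z)(L+z)) = 178×2.2×5.1/((2.2+3)(5.1+3)) = 47.416 kPa
Final effective stress: σ'_f = 71.1 + 47.416 = 118.52 kPa.
σ'_f = 118.52 > σ'_p = 99.5 kPa, so the stress path crosses the preconsolidation pressure — recompression up to σ'_p, then virgin compression beyond:
S_c = H/(1+e₀)·[C_r·log₁₀(σ'_p/σ'_0) + C_c·log₁₀(σ'_f/σ'_p)]
    = 2.8/1.91 × [0.049×log₁₀(99.5/71.1) + 0.24×log₁₀(118.52/99.5)]
    = 1.466 × [0.0071517 + 0.018232] = 0.03721 m

S_c ≈ 37.2 mm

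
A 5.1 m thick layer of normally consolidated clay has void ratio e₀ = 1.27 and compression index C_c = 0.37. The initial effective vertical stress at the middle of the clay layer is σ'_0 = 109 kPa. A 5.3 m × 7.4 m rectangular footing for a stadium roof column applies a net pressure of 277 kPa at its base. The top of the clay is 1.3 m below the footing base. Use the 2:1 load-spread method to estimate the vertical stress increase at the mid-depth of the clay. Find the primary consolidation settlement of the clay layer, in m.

Mid-depth of clay below the footing base: z = 1.3 + 5.1/2 = 3.85 m.
Stress increase at mid-clay by the 2:1 spreading method:
Δσ = qBL/((B+z)(L+z)) = 277×5.3×7.4/((5.3+3.85)(7.4+3.85)) = 105.54 kPa
Final effective stress: σ'_f = σ'_0 + Δσ = 109 + 105.54 = 214.54 kPa.
Normally consolidated clay, so the full stress increment lies on the virgin compression line:
S_c = C_c·H/(1+e₀)·log₁₀(σ'_f/σ'_0) = 0.37×5.1/(1+1.27)×log₁₀(214.54/109)
    = 0.83128 × 0.29408 = 0.2445 m

S_c ≈ 0.244 m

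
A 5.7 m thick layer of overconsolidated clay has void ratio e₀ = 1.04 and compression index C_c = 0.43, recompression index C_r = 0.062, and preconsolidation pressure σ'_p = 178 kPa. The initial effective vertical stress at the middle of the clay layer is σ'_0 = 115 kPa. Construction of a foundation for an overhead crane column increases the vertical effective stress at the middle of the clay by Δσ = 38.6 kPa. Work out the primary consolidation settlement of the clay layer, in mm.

Final effective stress: σ'_f = 115 + 38.6 = 153.6 kPa.
σ'_f = 153.6 ≤ σ'_p = 178 kPa, so the clay remains overconsolidated and only the recompression index applies:
S_c = C_r·H/(1+e₀)·log₁₀(σ'_f/σ'_0) = 0.062×5.7/2.04×log₁₀(153.6/115)
    = 0.17323 × 0.12569 = 0.02177 m

S_c ≈ 21.8 mm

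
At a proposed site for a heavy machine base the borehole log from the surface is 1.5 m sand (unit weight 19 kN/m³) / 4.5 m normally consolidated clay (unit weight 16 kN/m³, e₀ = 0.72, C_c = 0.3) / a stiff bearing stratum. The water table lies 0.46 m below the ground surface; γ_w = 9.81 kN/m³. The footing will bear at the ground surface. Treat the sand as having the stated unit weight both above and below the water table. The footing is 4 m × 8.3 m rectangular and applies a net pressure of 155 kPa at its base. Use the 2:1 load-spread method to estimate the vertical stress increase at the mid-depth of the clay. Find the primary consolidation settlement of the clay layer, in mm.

S_c ≈ 340 mm

Mid-depth of clay below the ground surface: z = 1.5 + 4.5/2 = 3.75 m.
Total vertical stress at mid-clay: σ_v = 19×1.5 + 16×2.25 = 64.5 kPa.
Pore pressure: u = 9.81×(3.75 − 0.46) = 32.275 kPa.
Initial effective stress: σ'_0 = σ_v − u = 64.5 − 32.275 = 32.225 kPa.
Stress increase at mid-clay by the 2:1 spreading method:
Δσ = qBL/((B+z)(L+z)) = 155×4×8.3/((4+3.75)(8.3+3.75)) = 55.104 kPa
Final effective stress: σ'_f = σ'_0 + Δσ = 32.225 + 55.104 = 87.329 kPa.
Normally consolidated clay, so the full stress increment lies on the virgin compression line:
S_c = C_c·H/(1+e₀)·log₁₀(σ'_f/σ'_0) = 0.3×4.5/(1+0.72)×log₁₀(87.329/32.225)
    = 0.78488 × 0.43297 = 0.3398 m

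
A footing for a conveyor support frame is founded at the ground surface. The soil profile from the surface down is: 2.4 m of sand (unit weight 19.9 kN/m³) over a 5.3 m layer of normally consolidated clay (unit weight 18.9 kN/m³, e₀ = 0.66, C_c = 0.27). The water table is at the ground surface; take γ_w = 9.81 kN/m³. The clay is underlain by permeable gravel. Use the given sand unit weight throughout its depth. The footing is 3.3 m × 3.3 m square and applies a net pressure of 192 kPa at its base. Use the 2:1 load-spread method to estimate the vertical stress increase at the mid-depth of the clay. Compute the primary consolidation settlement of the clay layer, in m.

Mid-depth of clay below the ground surface: z = 2.4 + 5.3/2 = 5.05 m.
Total vertical stress at mid-clay: σ_v = 19.9×2.4 + 18.9×2.65 = 97.845 kPa.
Pore pressure: u = 9.81×(5.05 − 0) = 49.541 kPa.
Initial effective stress: σ'_0 = σ_v − u = 97.845 − 49.541 = 48.304 kPa.
Stress increase at mid-clay by the 2:1 spreading method:
Δσ = qBL/((B+z)(L+z)) = 192×3.3×3.3/((3.3+5.05)(3.3+5.05)) = 29.989 kPa
Final effective stress: σ'_f = σ'_0 + Δσ = 48.304 + 29.989 = 78.293 kPa.
Normally consolidated clay, so the full stress increment lies on the virgin compression line:
S_c = C_c·H/(1+e₀)·log₁₀(σ'_f/σ'_0) = 0.27×5.3/(1+0.66)×log₁₀(78.293/48.304)
    = 0.86205 × 0.20974 = 0.1808 m

S_c ≈ 0.181 m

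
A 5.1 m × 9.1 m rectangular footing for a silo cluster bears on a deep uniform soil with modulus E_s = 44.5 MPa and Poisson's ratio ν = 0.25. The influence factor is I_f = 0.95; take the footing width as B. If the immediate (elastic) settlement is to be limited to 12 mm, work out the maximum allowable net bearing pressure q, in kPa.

q ≈ 118 kPa

E_s = 44.5 MPa = 44500 kPa.
S_e = q·B·(1−ν²)/E_s · I_f  ⇒  q = S_e·E_s / (B·(1−ν²)·I_f).
q = 0.012 × 44500 / (5.1 × 0.9375 × 0.95) = 117.6 kPa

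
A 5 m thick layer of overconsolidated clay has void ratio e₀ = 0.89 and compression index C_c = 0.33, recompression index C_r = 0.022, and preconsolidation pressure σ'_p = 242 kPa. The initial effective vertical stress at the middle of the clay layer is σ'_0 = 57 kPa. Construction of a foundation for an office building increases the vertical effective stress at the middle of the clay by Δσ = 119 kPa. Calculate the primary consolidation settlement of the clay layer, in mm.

Final effective stress: σ'_f = 57 + 119 = 176 kPa.
σ'_f = 176 ≤ σ'_p = 242 kPa, so the clay remains overconsolidated and only the recompression index applies:
S_c = C_r·H/(1+e₀)·log₁₀(σ'_f/σ'_0) = 0.022×5/1.89×log₁₀(176/57)
    = 0.058201 × 0.48964 = 0.0285 m

S_c ≈ 28.5 mm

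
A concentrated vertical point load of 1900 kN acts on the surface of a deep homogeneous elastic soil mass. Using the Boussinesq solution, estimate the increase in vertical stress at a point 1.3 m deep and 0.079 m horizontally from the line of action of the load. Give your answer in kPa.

Δσ_z ≈ 532 kPa

Boussinesq vertical stress below a point load on an elastic half-space:
Δσ_z = 3P/(2πz²) · [1 + (r/z)²]^(−5/2)
r/z = 0.079/1.3 = 0.060769; [1+(r/z)²]^(−5/2) = 0.99083.
Δσ_z = 3×1900/(2π×1.3²) × 0.99083 = 536.79 × 0.99083 = 531.9 kPa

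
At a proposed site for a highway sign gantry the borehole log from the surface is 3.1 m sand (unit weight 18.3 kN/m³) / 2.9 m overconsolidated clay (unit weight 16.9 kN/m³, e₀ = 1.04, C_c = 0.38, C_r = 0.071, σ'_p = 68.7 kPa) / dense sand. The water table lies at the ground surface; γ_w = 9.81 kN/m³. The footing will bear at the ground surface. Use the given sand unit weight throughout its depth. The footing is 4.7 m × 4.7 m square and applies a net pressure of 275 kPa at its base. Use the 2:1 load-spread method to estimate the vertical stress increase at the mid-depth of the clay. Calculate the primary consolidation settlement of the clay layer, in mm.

Mid-depth of clay below the ground surface: z = 3.1 + 2.9/2 = 4.55 m.
Total vertical stress at mid-clay: σ_v = 18.3×3.1 + 16.9×1.45 = 81.235 kPa.
Pore pressure: u = 9.81×(4.55 − 0) = 44.636 kPa.
Initial effective stress: σ'_0 = σ_v − u = 81.235 − 44.636 = 36.599 kPa.
Stress increase at mid-clay by the 2:1 spreading method:
Δσ = qBL/((B+z)(L+z)) = 275×4.7×4.7/((4.7+4.55)(4.7+4.55)) = 70.998 kPa
Final effective stress: σ'_f = 36.599 + 70.998 = 107.6 kPa.
σ'_f = 107.6 > σ'_p = 68.7 kPa, so the stress path crosses the preconsolidation pressure — recompression up to σ'_p, then virgin compression beyond:
S_c = H/(1+e₀)·[C_r·log₁₀(σ'_p/σ'_0) + C_c·log₁₀(σ'_f/σ'_p)]
    = 2.9/2.04 × [0.071×log₁₀(68.7/36.599) + 0.38×log₁₀(107.6/68.7)]
    = 1.4216 × [0.019418 + 0.074045] = 0.1329 m

S_c ≈ 133 mm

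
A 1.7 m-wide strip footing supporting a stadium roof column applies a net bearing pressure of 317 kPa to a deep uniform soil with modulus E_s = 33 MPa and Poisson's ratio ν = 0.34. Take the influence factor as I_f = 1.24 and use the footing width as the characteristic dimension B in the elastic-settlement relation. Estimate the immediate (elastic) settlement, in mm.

S_e ≈ 17.9 mm

Immediate (elastic) settlement: S_e = q·B·(1−ν²)/E_s · I_f.
E_s = 33 MPa = 33000 kPa.
S_e = 317 × 1.7 × (1 − 0.34²) / 33000 × 1.24
    = 317 × 1.7 × 0.8844 / 33000 × 1.24
    = 0.01791 m = 17.91 mm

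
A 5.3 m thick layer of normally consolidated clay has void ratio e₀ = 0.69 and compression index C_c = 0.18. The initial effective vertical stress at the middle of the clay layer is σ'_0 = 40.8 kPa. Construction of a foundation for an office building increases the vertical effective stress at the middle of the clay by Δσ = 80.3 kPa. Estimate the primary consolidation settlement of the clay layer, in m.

Final effective stress: σ'_f = σ'_0 + Δσ = 40.8 + 80.3 = 121.1 kPa.
Normally consolidated clay, so the full stress increment lies on the virgin compression line:
S_c = C_c·H/(1+e₀)·log₁₀(σ'_f/σ'_0) = 0.18×5.3/(1+0.69)×log₁₀(121.1/40.8)
    = 0.5645 × 0.47248 = 0.2667 m

S_c ≈ 0.267 m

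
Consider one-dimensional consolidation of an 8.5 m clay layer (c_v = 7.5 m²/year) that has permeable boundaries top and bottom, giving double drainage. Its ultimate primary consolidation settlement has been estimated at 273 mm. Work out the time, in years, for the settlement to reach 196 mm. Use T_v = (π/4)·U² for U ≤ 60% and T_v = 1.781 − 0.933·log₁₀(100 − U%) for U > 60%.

t ≈ 1.03 years

Drainage path length: H_d = H/2 = 4.25 m (double drainage).
U = S(t)/S_ult = 196/273 = 0.7179.
U > 60%: T_v = 1.781 − 0.933·log₁₀(100 − 71.795) = 0.42784.
t = T_v·H_d²/c_v = 0.42784×4.25²/7.5 = 1.03 years.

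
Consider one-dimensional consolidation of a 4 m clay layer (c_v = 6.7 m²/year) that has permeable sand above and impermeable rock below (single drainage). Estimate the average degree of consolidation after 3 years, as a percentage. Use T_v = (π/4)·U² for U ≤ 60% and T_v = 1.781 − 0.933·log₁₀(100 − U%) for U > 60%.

U ≈ 96.3 %

Drainage path length: H_d = H = 4 m (single drainage).
T_v = c_v·t/H_d² = 6.7×3/4² = 1.2563.
T_v = 1.2563 corresponds to the U > 60% branch:
U = 1 − 10^((1.781 − T_v)/0.933)/100 = 0.9635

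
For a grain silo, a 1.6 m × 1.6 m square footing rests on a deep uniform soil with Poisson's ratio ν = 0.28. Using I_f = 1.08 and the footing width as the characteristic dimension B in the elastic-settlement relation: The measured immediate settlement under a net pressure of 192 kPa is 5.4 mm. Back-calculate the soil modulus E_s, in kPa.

E_s ≈ 56600 kPa

S_e = q·B·(1−ν²)/E_s · I_f  ⇒  E_s = q·B·(1−ν²)·I_f / S_e.
E_s = 192 × 1.6 × 0.9216 × 1.08 / 0.0054 = 56620 kPa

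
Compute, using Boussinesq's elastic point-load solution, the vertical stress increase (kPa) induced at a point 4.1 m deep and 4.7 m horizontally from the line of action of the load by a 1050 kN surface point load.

Boussinesq vertical stress below a point load on an elastic half-space:
Δσ_z = 3P/(2πz²) · [1 + (r/z)²]^(−5/2)
r/z = 4.7/4.1 = 1.1463; [1+(r/z)²]^(−5/2) = 0.12276.
Δσ_z = 3×1050/(2π×4.1²) × 0.12276 = 29.824 × 0.12276 = 3.661 kPa

Δσ_z ≈ 3.66 kPa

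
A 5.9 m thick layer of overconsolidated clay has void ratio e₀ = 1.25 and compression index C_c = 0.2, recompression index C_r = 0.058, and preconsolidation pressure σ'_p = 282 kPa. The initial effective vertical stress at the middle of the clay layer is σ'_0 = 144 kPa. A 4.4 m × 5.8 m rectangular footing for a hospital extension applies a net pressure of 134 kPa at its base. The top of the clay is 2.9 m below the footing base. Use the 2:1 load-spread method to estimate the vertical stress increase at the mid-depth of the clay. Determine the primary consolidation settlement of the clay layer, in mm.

Mid-depth of clay below the footing base: z = 2.9 + 5.9/2 = 5.85 m.
Stress increase at mid-clay by the 2:1 spreading method:
Δσ = qBL/((B+z)(L+z)) = 134×4.4×5.8/((4.4+5.85)(5.8+5.85)) = 28.638 kPa
Final effective stress: σ'_f = 144 + 28.638 = 172.64 kPa.
σ'_f = 172.64 ≤ σ'_p = 282 kPa, so the clay remains overconsolidated and only the recompression index applies:
S_c = C_r·H/(1+e₀)·log₁₀(σ'_f/σ'_0) = 0.058×5.9/2.25×log₁₀(172.64/144)
    = 0.15209 × 0.078779 = 0.01198 m

S_c ≈ 12 mm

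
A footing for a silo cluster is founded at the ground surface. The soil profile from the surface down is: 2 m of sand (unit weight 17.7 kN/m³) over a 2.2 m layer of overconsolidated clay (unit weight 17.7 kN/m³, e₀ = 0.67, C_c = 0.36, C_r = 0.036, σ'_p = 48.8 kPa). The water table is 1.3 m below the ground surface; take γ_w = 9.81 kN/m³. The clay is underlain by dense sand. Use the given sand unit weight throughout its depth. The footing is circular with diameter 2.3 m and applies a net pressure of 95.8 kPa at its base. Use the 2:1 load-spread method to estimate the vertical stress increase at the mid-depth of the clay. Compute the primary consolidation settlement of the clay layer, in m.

S_c ≈ 0.0287 m

Mid-depth of clay below the ground surface: z = 2 + 2.2/2 = 3.1 m.
Total vertical stress at mid-clay: σ_v = 17.7×2 + 17.7×1.1 = 54.87 kPa.
Pore pressure: u = 9.81×(3.1 − 1.3) = 17.658 kPa.
Initial effective stress: σ'_0 = σ_v − u = 54.87 − 17.658 = 37.212 kPa.
Stress increase at mid-clay by the 2:1 spreading method:
Δσ ≈ qD²/(D+z)² = 95.8×2.3²/(2.3+3.1)² = 17.379 kPa
Final effective stress: σ'_f = 37.212 + 17.379 = 54.591 kPa.
σ'_f = 54.591 > σ'_p = 48.8 kPa, so the stress path crosses the preconsolidation pressure — recompression up to σ'_p, then virgin compression beyond:
S_c = H/(1+e₀)·[C_r·log₁₀(σ'_p/σ'_0) + C_c·log₁₀(σ'_f/σ'_p)]
    = 2.2/1.67 × [0.036×log₁₀(48.8/37.212) + 0.36×log₁₀(54.591/48.8)]
    = 1.3174 × [0.0042385 + 0.017532] = 0.02868 m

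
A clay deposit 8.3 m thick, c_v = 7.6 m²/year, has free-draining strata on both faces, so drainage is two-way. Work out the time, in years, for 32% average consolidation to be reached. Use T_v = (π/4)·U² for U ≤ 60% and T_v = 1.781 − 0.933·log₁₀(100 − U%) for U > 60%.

t ≈ 0.182 years

Drainage path length: H_d = H/2 = 4.15 m (double drainage).
U ≤ 60%: T_v = (π/4)·U² = (π/4)×0.32² = 0.080425.
t = T_v·H_d²/c_v = 0.080425×4.15²/7.6 = 0.1823 years.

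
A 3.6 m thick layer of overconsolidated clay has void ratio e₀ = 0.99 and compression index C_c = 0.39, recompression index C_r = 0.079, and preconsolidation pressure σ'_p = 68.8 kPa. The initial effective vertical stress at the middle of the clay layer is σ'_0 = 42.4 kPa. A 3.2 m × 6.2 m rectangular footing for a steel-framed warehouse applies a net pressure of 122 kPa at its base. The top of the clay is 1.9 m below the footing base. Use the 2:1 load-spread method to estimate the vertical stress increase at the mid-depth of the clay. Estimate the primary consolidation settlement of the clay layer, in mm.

S_c ≈ 67.8 mm

Mid-depth of clay below the footing base: z = 1.9 + 3.6/2 = 3.7 m.
Stress increase at mid-clay by the 2:1 spreading method:
Δσ = qBL/((B+z)(L+z)) = 122×3.2×6.2/((3.2+3.7)(6.2+3.7)) = 35.434 kPa
Final effective stress: σ'_f = 42.4 + 35.434 = 77.834 kPa.
σ'_f = 77.834 > σ'_p = 68.8 kPa, so the stress path crosses the preconsolidation pressure — recompression up to σ'_p, then virgin compression beyond:
S_c = H/(1+e₀)·[C_r·log₁₀(σ'_p/σ'_0) + C_c·log₁₀(σ'_f/σ'_p)]
    = 3.6/1.99 × [0.079×log₁₀(68.8/42.4) + 0.39×log₁₀(77.834/68.8)]
    = 1.809 × [0.016608 + 0.020897] = 0.06785 m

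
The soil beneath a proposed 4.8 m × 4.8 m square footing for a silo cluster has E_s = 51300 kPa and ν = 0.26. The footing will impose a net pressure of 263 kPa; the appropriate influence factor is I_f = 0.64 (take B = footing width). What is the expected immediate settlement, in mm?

Immediate (elastic) settlement: S_e = q·B·(1−ν²)/E_s · I_f.
S_e = 263 × 4.8 × (1 − 0.26²) / 51300 × 0.64
    = 263 × 4.8 × 0.9324 / 51300 × 0.64
    = 0.01468 m = 14.68 mm

S_e ≈ 14.7 mm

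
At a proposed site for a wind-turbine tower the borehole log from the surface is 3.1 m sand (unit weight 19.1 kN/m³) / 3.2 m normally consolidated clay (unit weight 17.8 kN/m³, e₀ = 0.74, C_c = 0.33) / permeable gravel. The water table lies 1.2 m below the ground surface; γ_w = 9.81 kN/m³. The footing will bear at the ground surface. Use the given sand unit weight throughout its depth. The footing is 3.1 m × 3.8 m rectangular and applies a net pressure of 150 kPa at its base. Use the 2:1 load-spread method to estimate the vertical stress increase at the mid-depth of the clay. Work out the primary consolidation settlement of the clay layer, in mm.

S_c ≈ 107 mm

Mid-depth of clay below the ground surface: z = 3.1 + 3.2/2 = 4.7 m.
Total vertical stress at mid-clay: σ_v = 19.1×3.1 + 17.8×1.6 = 87.69 kPa.
Pore pressure: u = 9.81×(4.7 − 1.2) = 34.335 kPa.
Initial effective stress: σ'_0 = σ_v − u = 87.69 − 34.335 = 53.355 kPa.
Stress increase at mid-clay by the 2:1 spreading method:
Δσ = qBL/((B+z)(L+z)) = 150×3.1×3.8/((3.1+4.7)(3.8+4.7)) = 26.652 kPa
Final effective stress: σ'_f = σ'_0 + Δσ = 53.355 + 26.652 = 80.007 kPa.
Normally consolidated clay, so the full stress increment lies on the virgin compression line:
S_c = C_c·H/(1+e₀)·log₁₀(σ'_f/σ'_0) = 0.33×3.2/(1+0.74)×log₁₀(80.007/53.355)
    = 0.6069 × 0.17595 = 0.1068 m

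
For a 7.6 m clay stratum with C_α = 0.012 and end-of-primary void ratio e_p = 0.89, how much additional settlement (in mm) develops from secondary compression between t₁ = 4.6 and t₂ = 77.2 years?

S_s ≈ 59.1 mm

Secondary compression: S_s = C_α·H/(1+e_p)·log₁₀(t₂/t₁)
S_s = 0.012×7.6/(1+0.89)×log₁₀(77.2/4.6)
    = 0.04825 × 1.225 = 0.0591 m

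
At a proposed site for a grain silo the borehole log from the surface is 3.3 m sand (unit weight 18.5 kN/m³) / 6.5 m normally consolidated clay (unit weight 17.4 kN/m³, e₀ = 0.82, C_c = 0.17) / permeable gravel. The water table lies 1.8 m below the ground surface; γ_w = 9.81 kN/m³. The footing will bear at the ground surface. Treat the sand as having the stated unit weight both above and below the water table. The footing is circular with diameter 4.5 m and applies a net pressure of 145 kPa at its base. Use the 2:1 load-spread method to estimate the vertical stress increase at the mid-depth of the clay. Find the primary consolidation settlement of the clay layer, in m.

Mid-depth of clay below the ground surface: z = 3.3 + 6.5/2 = 6.55 m.
Total vertical stress at mid-clay: σ_v = 18.5×3.3 + 17.4×3.25 = 117.6 kPa.
Pore pressure: u = 9.81×(6.55 − 1.8) = 46.598 kPa.
Initial effective stress: σ'_0 = σ_v − u = 117.6 − 46.598 = 71.002 kPa.
Stress increase at mid-clay by the 2:1 spreading method:
Δσ ≈ qD²/(D+z)² = 145×4.5²/(4.5+6.55)² = 24.047 kPa
Final effective stress: σ'_f = σ'_0 + Δσ = 71.002 + 24.047 = 95.049 kPa.
Normally consolidated clay, so the full stress increment lies on the virgin compression line:
S_c = C_c·H/(1+e₀)·log₁₀(σ'_f/σ'_0) = 0.17×6.5/(1+0.82)×log₁₀(95.049/71.002)
    = 0.60714 × 0.12668 = 0.07691 m

S_c ≈ 0.0769 m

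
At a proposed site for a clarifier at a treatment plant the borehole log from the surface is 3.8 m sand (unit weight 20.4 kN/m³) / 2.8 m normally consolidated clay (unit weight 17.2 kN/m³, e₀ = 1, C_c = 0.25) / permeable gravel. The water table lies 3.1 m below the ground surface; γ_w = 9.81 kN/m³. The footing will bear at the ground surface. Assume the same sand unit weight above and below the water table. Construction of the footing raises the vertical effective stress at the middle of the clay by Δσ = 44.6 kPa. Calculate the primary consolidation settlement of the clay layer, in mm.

S_c ≈ 66.7 mm

Mid-depth of clay below the ground surface: z = 3.8 + 2.8/2 = 5.2 m.
Total vertical stress at mid-clay: σ_v = 20.4×3.8 + 17.2×1.4 = 101.6 kPa.
Pore pressure: u = 9.81×(5.2 − 3.1) = 20.601 kPa.
Initial effective stress: σ'_0 = σ_v − u = 101.6 − 20.601 = 80.999 kPa.
Final effective stress: σ'_f = σ'_0 + Δσ = 80.999 + 44.6 = 125.6 kPa.
Normally consolidated clay, so the full stress increment lies on the virgin compression line:
S_c = C_c·H/(1+e₀)·log₁₀(σ'_f/σ'_0) = 0.25×2.8/(1+1)×log₁₀(125.6/80.999)
    = 0.35 × 0.19051 = 0.06668 m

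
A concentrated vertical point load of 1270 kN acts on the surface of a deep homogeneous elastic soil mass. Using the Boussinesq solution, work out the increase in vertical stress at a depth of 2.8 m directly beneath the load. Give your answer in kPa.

Δσ_z ≈ 77.3 kPa

Boussinesq vertical stress below a point load on an elastic half-space:
Δσ_z = 3P/(2πz²) · [1 + (r/z)²]^(−5/2)
r/z = 0/2.8 = 0; [1+(r/z)²]^(−5/2) = 1.
Δσ_z = 3×1270/(2π×2.8²) × 1 = 77.344 × 1 = 77.34 kPa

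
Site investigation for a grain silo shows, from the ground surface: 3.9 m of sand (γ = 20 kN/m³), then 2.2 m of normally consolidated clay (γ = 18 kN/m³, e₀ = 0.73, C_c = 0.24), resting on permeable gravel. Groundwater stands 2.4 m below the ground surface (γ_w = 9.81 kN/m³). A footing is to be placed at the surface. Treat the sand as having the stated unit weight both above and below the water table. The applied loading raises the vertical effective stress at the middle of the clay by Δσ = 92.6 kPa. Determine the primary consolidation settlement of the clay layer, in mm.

S_c ≈ 109 mm

Mid-depth of clay below the ground surface: z = 3.9 + 2.2/2 = 5 m.
Total vertical stress at mid-clay: σ_v = 20×3.9 + 18×1.1 = 97.8 kPa.
Pore pressure: u = 9.81×(5 − 2.4) = 25.506 kPa.
Initial effective stress: σ'_0 = σ_v − u = 97.8 − 25.506 = 72.294 kPa.
Final effective stress: σ'_f = σ'_0 + Δσ = 72.294 + 92.6 = 164.89 kPa.
Normally consolidated clay, so the full stress increment lies on the virgin compression line:
S_c = C_c·H/(1+e₀)·log₁₀(σ'_f/σ'_0) = 0.24×2.2/(1+0.73)×log₁₀(164.89/72.294)
    = 0.3052 × 0.35809 = 0.1093 m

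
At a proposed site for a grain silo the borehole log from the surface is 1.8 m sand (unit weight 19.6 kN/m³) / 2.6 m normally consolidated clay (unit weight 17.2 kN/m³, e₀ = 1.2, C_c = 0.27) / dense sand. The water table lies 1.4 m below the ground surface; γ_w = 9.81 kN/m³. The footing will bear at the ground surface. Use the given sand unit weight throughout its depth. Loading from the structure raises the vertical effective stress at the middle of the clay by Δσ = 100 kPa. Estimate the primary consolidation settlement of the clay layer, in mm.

Mid-depth of clay below the ground surface: z = 1.8 + 2.6/2 = 3.1 m.
Total vertical stress at mid-clay: σ_v = 19.6×1.8 + 17.2×1.3 = 57.64 kPa.
Pore pressure: u = 9.81×(3.1 − 1.4) = 16.677 kPa.
Initial effective stress: σ'_0 = σ_v − u = 57.64 − 16.677 = 40.963 kPa.
Final effective stress: σ'_f = σ'_0 + Δσ = 40.963 + 100 = 140.96 kPa.
Normally consolidated clay, so the full stress increment lies on the virgin compression line:
S_c = C_c·H/(1+e₀)·log₁₀(σ'_f/σ'_0) = 0.27×2.6/(1+1.2)×log₁₀(140.96/40.963)
    = 0.31909 × 0.5367 = 0.1713 m

S_c ≈ 171 mm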